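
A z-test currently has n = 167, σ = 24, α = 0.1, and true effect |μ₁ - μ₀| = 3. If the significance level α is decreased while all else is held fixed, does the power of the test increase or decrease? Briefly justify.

Power decreases: a smaller α raises the critical value, so less of the H₁ sampling distribution falls in the rejection region.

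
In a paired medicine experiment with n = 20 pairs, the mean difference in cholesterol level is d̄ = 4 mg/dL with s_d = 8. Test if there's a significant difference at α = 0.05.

t = d̄/(s_d/√n) = 4/(8/√20) = 2.236. df = 19, critical t = ±2.093. Reject H₀.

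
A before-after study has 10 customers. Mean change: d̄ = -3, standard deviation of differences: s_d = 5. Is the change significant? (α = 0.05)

t = d̄/(s_d/√n) = -3/(5/√10) = -1.897. df = 9, critical t = ±2.262. Fail to reject H₀.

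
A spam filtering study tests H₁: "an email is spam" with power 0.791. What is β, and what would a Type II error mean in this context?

β = 1 - power = 1 - 0.791 = 0.209. A Type II error is failing to reject H₀ when H₀ is false (false negative) — here, failing to conclude that an email is spam when in fact it is true. Consequence: a spam email lands in the inbox.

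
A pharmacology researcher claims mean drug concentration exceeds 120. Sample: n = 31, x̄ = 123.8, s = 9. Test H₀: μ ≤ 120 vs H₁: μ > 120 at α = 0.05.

t = (123.8 - 120)/(9/√31) = 2.351, df = 30. Critical t = 1.697. Reject H₀.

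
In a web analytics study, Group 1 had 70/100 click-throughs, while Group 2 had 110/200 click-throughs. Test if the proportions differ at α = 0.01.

p̂₁ = 0.7, p̂₂ = 0.55, pooled p̂ = 0.6. z = 2.5. Critical: ±2.576. Fail to reject H₀.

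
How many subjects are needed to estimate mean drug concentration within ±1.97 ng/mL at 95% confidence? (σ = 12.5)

n = (z*σ/E)² = (1.96×12.5/1.97)² = 154.7 → n = 155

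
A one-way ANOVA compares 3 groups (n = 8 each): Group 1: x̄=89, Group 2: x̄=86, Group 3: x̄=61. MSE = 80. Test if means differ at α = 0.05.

Grand mean = 78.67. SS_between = 3781.33, MS_between = 1890.67. F = 23.633, F_crit ≈ 3.467. Reject H₀.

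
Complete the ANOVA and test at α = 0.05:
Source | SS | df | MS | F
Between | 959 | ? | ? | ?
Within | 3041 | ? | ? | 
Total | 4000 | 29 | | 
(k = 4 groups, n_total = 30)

df_between = 3, df_within = 26. MS_between = 319.67, MS_within = 116.96. F = 2.733, F_crit ≈ 2.975. Fail to reject H₀.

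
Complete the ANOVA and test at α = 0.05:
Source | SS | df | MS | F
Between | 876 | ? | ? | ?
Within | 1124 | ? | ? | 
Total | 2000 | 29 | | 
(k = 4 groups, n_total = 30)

df_between = 3, df_within = 26. MS_between = 292.0, MS_within = 43.23. F = 6.754, F_crit ≈ 2.975. Reject H₀.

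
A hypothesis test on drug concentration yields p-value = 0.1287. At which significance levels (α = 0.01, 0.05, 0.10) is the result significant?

p = 0.1287. Not significant at any of the given levels.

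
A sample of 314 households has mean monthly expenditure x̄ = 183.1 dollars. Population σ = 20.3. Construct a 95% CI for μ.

CI = x̄ ± z*(σ/√n) = 183.1 ± 1.96(20.3/√314) = 183.1 ± 2.25 = (180.85, 185.35)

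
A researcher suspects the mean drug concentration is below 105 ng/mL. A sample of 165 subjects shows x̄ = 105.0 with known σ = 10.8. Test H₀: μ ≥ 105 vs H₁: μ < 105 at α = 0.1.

z = 0.0. Critical value: -1.28. Fail to reject H₀.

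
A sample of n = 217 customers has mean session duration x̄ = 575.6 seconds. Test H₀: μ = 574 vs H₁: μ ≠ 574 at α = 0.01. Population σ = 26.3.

z = (x̄ - μ₀)/(σ/√n) = (575.6 - 574)/(26.3/√217) = 0.896. Critical value: ±2.576. Since |0.896| ≤ 2.576, Fail to reject H₀.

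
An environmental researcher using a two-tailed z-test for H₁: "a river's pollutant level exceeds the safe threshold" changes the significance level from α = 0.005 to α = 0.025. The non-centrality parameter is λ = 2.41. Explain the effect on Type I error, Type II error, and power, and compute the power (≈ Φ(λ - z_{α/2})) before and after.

Increasing α from 0.005 to 0.025:
• Type I error rate increases (α is the Type I rate by definition).
• Critical value moves from z_{α/2} = 2.807 to 2.241, so power = Φ(λ - z_{α/2}) goes from Φ(2.41 - 2.807) = 0.346 to Φ(2.41 - 2.241) = 0.567.
• Type II error rate β = 1 - power therefore decreases (0.654 → 0.433).
Appropriate when false negatives are costly — here, allowing unsafe pollution to continue.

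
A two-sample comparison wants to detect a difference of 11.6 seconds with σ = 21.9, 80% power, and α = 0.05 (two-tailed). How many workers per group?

n per group = 2(z_α/2 + z_β)²σ²/d² = 2×(1.96 + 0.84)²×21.9²/11.6² = 55.9 → n = 56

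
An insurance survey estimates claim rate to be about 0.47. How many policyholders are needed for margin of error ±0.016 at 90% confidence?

n = z²p(1-p)/E² = 1.645²×0.47×0.53/0.016² = 2633.1 → n = 2634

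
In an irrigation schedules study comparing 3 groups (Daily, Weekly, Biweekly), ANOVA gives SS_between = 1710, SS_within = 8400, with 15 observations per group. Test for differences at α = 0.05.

df_between = 2, df_within = 42. F = MS_between/MS_within = 855.0/200.0 = 4.275. F_crit ≈ 3.22. Reject H₀. At least one mean differs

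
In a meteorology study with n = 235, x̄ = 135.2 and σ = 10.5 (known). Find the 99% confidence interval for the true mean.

CI = x̄ ± z*(σ/√n) = 135.2 ± 2.576(10.5/√235) = 135.2 ± 1.76 = (133.44, 136.96)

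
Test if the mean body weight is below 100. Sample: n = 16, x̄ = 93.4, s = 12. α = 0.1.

t = (93.4 - 100)/(12/√16) = -2.2, df = 15. Critical t = -1.341. Reject H₀.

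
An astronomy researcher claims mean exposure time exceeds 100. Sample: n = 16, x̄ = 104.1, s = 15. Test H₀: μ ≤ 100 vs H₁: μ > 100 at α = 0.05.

t = (104.1 - 100)/(15/√16) = 1.093, df = 15. Critical t = 1.753. Fail to reject H₀.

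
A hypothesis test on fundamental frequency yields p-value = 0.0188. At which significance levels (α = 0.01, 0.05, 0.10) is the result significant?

p = 0.0188. Significant at: α = 0.05, 0.1.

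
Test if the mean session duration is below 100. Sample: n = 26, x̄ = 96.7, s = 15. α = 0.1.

t = (96.7 - 100)/(15/√26) = -1.122, df = 25. Critical t = -1.316. Fail to reject H₀.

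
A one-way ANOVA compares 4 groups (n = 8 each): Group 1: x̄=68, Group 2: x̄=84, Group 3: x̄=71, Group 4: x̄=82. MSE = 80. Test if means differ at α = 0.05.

Grand mean = 76.25. SS_between = 1510.0, MS_between = 503.33. F = 6.292, F_crit ≈ 2.947. Reject H₀.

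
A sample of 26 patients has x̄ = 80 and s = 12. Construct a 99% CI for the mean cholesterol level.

CI = x̄ ± t*(s/√n) = 80 ± 2.787(12/√26) = (73.44, 86.56)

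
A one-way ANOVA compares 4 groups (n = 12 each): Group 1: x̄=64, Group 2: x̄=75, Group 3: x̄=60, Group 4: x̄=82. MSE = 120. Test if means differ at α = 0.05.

Grand mean = 70.25. SS_between = 3657.0, MS_between = 1219.0. F = 10.158, F_crit ≈ 2.816. Reject H₀.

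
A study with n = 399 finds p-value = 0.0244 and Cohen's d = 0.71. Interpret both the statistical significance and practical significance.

Statistically significant (p = 0.0244 < 0.05). Cohen's d = 0.71 indicates a medium effect size. Both statistical and practical significance should be considered.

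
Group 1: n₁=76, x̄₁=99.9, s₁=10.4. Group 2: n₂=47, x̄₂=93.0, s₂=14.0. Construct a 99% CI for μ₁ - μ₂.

Difference = 6.9. SE = √(10.4²/76 + 14.0²/47) = 2.365. CI = (0.81, 12.99)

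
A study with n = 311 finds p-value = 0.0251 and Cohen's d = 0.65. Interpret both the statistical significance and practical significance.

Statistically significant (p = 0.0251 < 0.05). Cohen's d = 0.65 indicates a medium effect size. Both statistical and practical significance should be considered.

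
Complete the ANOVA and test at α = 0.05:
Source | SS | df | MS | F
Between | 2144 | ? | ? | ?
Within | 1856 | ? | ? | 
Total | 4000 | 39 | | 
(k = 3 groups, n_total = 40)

df_between = 2, df_within = 37. MS_between = 1072.0, MS_within = 50.16. F = 21.371, F_crit ≈ 3.252. Reject H₀.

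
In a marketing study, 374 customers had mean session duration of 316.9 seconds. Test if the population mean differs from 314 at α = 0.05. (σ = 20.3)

z = (x̄ - μ₀)/(σ/√n) = (316.9 - 314)/(20.3/√374) = 2.763. Critical value: ±1.96. Since |2.763| > 1.96, Reject H₀.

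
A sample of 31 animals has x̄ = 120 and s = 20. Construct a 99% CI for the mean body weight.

CI = x̄ ± t*(s/√n) = 120 ± 2.75(20/√31) = (110.12, 129.88)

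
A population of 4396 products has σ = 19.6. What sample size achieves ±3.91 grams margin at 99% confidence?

Without FPC: n₀ = (2.576×19.6/3.91)² = 166.744. With FPC: n = n₀N/(n₀+N-1) = 160.7 → n = 161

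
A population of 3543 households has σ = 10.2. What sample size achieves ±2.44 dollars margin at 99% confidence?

Without FPC: n₀ = (2.576×10.2/2.44)² = 115.961. With FPC: n = n₀N/(n₀+N-1) = 112.3 → n = 113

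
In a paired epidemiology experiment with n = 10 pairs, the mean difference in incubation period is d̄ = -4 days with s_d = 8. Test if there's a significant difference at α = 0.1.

t = d̄/(s_d/√n) = -4/(8/√10) = -1.581. df = 9, critical t = ±1.833. Fail to reject H₀.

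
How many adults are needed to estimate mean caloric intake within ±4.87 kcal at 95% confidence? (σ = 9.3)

n = (z*σ/E)² = (1.96×9.3/4.87)² = 14.01 → n = 15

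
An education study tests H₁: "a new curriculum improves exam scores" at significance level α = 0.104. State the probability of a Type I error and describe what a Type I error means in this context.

P(Type I error) = α = 0.104. A Type I error is rejecting H₀ when H₀ is actually true (false positive) — here, concluding that a new curriculum improves exam scores when in fact this is not the case. Consequence: adopting a curriculum that gives no real benefit — disruption for nothing.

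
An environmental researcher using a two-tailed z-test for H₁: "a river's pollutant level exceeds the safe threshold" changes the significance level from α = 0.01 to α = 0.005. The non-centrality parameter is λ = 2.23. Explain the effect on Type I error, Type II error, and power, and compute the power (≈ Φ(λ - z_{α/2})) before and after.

Decreasing α from 0.01 to 0.005:
• Type I error rate decreases (α is the Type I rate by definition).
• Critical value moves from z_{α/2} = 2.576 to 2.807, so power = Φ(λ - z_{α/2}) goes from Φ(2.23 - 2.576) = 0.365 to Φ(2.23 - 2.807) = 0.282.
• Type II error rate β = 1 - power therefore increases (0.635 → 0.718).
Appropriate when false positives are costly — here, shutting down a compliant factory unnecessarily.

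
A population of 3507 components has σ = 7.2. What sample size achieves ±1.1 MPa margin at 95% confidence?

Without FPC: n₀ = (1.96×7.2/1.1)² = 164.586. With FPC: n = n₀N/(n₀+N-1) = 157.3 → n = 158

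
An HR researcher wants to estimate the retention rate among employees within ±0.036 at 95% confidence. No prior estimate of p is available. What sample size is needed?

Conservative approach: use p = 0.5 (maximizes p(1-p) = 0.25). n = z²(0.25)/E² = 1.96²×0.25/0.036² = 741.05 → n = 742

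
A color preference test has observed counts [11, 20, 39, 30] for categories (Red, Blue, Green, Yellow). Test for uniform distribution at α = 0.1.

Expected = 25 each. χ² = Σ(O-E)²/E = 17.68. df = 3, critical value = 6.251. Reject H₀.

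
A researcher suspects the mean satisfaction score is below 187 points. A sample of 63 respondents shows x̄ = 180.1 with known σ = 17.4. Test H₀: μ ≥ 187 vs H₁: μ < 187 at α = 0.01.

z = -3.148. Critical value: -2.33. Reject H₀.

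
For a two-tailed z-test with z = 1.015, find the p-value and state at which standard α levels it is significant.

p = 2·P(Z > |1.015|) = 2·(1 - Φ(1.015)) ≈ 0.3101. Not significant at any standard level.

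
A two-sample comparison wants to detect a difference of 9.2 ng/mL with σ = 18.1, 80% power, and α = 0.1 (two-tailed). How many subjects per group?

n per group = 2(z_α/2 + z_β)²σ²/d² = 2×(1.645 + 0.84)²×18.1²/9.2² = 47.8 → n = 48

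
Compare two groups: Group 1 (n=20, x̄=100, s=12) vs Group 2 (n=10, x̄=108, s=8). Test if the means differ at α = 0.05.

Pooled sp = 10.88. t = -1.899, df = 28. Critical t = ±2.048. Fail to reject H₀.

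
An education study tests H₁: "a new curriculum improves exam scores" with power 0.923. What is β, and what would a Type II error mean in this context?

β = 1 - power = 1 - 0.923 = 0.077. A Type II error is failing to reject H₀ when H₀ is false (false negative) — here, failing to conclude that a new curriculum improves exam scores when in fact it is true. Consequence: keeping the old curriculum when the new one would have helped students.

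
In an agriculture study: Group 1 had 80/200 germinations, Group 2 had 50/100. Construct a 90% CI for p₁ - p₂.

p̂₁ = 0.4, p̂₂ = 0.5. Difference = -0.1. CI = (-0.2, 0.0)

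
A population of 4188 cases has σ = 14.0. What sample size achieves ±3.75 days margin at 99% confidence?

Without FPC: n₀ = (2.576×14.0/3.75)² = 92.488. With FPC: n = n₀N/(n₀+N-1) = 90.5 → n = 91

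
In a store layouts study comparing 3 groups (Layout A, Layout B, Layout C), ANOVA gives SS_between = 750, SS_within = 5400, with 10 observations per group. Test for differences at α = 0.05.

df_between = 2, df_within = 27. F = MS_between/MS_within = 375.0/200.0 = 1.875. F_crit ≈ 3.354. Fail to reject H₀.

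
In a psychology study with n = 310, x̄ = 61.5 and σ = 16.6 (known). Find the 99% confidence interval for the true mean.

CI = x̄ ± z*(σ/√n) = 61.5 ± 2.576(16.6/√310) = 61.5 ± 2.43 = (59.07, 63.93)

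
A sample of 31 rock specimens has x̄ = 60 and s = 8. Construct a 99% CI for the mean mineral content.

CI = x̄ ± t*(s/√n) = 60 ± 2.75(8/√31) = (56.05, 63.95)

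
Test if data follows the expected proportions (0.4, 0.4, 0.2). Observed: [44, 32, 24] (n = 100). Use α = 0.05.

Expected: [40.0, 40.0, 20.0]. χ² = 2.8. df = 2, critical = 5.991. Fail to reject H₀.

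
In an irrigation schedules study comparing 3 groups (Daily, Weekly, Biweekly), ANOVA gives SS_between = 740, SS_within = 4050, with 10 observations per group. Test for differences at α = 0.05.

df_between = 2, df_within = 27. F = MS_between/MS_within = 370.0/150.0 = 2.467. F_crit ≈ 3.354. Fail to reject H₀.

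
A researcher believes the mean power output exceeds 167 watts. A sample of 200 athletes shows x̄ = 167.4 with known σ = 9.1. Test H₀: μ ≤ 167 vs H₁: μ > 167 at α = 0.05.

z = 0.622. Critical value: 1.645. Fail to reject H₀.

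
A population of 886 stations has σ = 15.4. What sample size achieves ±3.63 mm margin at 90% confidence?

Without FPC: n₀ = (1.645×15.4/3.63)² = 48.703. With FPC: n = n₀N/(n₀+N-1) = 46.2 → n = 47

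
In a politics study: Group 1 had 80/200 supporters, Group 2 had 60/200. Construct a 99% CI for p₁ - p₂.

p̂₁ = 0.4, p̂₂ = 0.3. Difference = 0.1. CI = (-0.022, 0.222)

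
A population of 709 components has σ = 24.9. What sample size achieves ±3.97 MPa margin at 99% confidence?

Without FPC: n₀ = (2.576×24.9/3.97)² = 261.041. With FPC: n = n₀N/(n₀+N-1) = 191.0 → n = 191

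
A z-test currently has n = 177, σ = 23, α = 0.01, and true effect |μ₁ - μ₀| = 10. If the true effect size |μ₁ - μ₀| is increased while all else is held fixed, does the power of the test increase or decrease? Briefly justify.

Power increases: a larger true effect increases the non-centrality λ = |μ₁ - μ₀|/(σ/√n).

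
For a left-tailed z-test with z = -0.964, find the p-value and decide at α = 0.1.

p = P(Z < -0.964) = Φ(-0.964) ≈ 0.1675. Since p ≥ 0.1, fail to reject H₀ (not significant) at α = 0.1.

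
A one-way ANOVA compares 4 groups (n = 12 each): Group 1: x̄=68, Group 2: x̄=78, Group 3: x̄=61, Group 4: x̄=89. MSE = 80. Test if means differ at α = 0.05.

Grand mean = 74.0. SS_between = 5352.0, MS_between = 1784.0. F = 22.3, F_crit ≈ 2.816. Reject H₀.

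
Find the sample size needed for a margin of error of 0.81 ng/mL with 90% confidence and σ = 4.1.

n = (z*σ/E)² = (1.645×4.1/0.81)² = 69.3 → n = 70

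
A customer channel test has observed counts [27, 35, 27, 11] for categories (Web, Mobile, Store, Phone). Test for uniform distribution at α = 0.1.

Expected = 25 each. χ² = Σ(O-E)²/E = 12.16. df = 3, critical value = 6.251. Reject H₀.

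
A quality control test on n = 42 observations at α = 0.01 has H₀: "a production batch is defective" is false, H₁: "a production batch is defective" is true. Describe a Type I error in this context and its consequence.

Type I error: rejecting H₀ when it is true — concluding that a production batch is defective when in fact it is not. Consequence: scrapping a good batch — wasted material and cost for no reason.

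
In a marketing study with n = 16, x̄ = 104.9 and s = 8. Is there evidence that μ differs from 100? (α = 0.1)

t = (x̄ - μ₀)/(s/√n) = (104.9 - 100)/(8/√16) = 2.45. df = 15, critical t = ±1.753. Reject H₀.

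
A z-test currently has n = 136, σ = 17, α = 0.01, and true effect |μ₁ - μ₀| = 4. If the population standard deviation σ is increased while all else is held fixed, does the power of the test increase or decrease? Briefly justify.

Power decreases: a larger σ inflates the standard error σ/√n, pulling the sampling distribution under H₁ back toward the critical value.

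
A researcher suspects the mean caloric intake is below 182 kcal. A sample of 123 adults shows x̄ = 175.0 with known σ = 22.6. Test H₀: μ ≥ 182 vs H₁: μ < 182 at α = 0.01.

z = -3.435. Critical value: -2.33. Reject H₀.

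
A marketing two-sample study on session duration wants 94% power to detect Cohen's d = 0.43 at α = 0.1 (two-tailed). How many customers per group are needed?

z_{α/2} = 1.645, z_β = Φ⁻¹(0.94) = 1.555. For small effect (d = 0.43): n per group = 2(z_{α/2} + z_β)²/d² = 2(1.645 + 1.555)²/0.43² = 110.8 → 111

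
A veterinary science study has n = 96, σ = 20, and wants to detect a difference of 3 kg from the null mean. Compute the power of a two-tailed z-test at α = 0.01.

SE = σ/√n = 20/√96 = 2.041. Non-centrality λ = d/SE = 3/2.041 = 1.47. Power ≈ Φ(λ - z_{α/2}) = Φ(1.47 - 2.576) = Φ(-1.106) = 0.134.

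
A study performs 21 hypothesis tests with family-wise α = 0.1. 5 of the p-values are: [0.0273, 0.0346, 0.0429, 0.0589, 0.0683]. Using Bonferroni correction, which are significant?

Bonferroni α = 0.1/21 = 0.00476. None of the given p-values are significant.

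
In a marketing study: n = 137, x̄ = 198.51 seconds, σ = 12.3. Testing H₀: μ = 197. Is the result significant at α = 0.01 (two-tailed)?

z = (198.51 - 197)/(12.3/√137) = 1.437. Since |z| ≤ 2.576, not significant at α = 0.01.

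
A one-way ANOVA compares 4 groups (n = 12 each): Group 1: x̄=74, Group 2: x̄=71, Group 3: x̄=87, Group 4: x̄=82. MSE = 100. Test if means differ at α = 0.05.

Grand mean = 78.5. SS_between = 1932.0, MS_between = 644.0. F = 6.44, F_crit ≈ 2.816. Reject H₀.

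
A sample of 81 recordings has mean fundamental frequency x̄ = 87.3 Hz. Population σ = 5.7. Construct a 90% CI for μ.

CI = x̄ ± z*(σ/√n) = 87.3 ± 1.645(5.7/√81) = 87.3 ± 1.04 = (86.26, 88.34)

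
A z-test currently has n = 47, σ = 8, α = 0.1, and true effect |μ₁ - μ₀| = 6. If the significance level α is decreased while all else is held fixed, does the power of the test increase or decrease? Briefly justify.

Power decreases: a smaller α raises the critical value, so less of the H₁ sampling distribution falls in the rejection region.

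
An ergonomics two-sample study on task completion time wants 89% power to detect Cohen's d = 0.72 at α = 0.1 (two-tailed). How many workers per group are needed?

z_{α/2} = 1.645, z_β = Φ⁻¹(0.89) = 1.227. For medium effect (d = 0.72): n per group = 2(z_{α/2} + z_β)²/d² = 2(1.645 + 1.227)²/0.72² = 31.8 → 32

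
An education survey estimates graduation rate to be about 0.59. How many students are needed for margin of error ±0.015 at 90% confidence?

n = z²p(1-p)/E² = 1.645²×0.59×0.41/0.015² = 2909.3 → n = 2910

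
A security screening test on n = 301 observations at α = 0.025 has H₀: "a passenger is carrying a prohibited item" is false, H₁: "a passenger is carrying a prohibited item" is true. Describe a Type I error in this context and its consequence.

Type I error: rejecting H₀ when it is true — concluding that a passenger is carrying a prohibited item when in fact it is not. Consequence: detaining an innocent passenger — delay and inconvenience.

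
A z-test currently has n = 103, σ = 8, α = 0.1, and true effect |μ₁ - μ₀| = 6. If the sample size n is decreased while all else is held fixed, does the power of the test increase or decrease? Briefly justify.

Power decreases: a smaller n inflates the standard error σ/√n, pulling the sampling distribution under H₁ back toward the critical value.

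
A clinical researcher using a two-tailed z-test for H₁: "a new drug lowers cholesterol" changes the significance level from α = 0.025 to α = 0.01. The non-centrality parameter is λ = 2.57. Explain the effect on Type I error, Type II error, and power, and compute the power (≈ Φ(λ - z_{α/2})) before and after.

Decreasing α from 0.025 to 0.01:
• Type I error rate decreases (α is the Type I rate by definition).
• Critical value moves from z_{α/2} = 2.241 to 2.576, so power = Φ(λ - z_{α/2}) goes from Φ(2.57 - 2.241) = 0.629 to Φ(2.57 - 2.576) = 0.498.
• Type II error rate β = 1 - power therefore increases (0.371 → 0.502).
Appropriate when false positives are costly — here, approving an ineffective drug — patients take a useless medication and may skip effective alternatives.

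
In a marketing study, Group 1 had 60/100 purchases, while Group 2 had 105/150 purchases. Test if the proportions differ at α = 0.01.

p̂₁ = 0.6, p̂₂ = 0.7, pooled p̂ = 0.66. z = -1.635. Critical: ±2.576. Fail to reject H₀.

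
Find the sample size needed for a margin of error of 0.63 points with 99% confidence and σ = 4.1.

n = (z*σ/E)² = (2.576×4.1/0.63)² = 281.05 → n = 282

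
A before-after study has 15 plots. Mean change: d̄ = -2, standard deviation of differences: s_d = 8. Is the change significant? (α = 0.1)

t = d̄/(s_d/√n) = -2/(8/√15) = -0.968. df = 14, critical t = ±1.761. Fail to reject H₀.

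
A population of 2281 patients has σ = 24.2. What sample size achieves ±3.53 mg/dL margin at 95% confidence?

Without FPC: n₀ = (1.96×24.2/3.53)² = 180.548. With FPC: n = n₀N/(n₀+N-1) = 167.4 → n = 168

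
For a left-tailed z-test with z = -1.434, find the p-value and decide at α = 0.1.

p = P(Z < -1.434) = Φ(-1.434) ≈ 0.0758. Since p < 0.1, reject H₀ (significant) at α = 0.1.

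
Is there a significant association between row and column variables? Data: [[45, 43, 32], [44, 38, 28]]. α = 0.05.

χ² = 0.152. df = 2, critical = 5.991. Fail to reject H₀. No evidence of dependence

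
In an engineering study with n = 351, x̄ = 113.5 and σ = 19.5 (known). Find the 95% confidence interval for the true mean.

CI = x̄ ± z*(σ/√n) = 113.5 ± 1.96(19.5/√351) = 113.5 ± 2.04 = (111.46, 115.54)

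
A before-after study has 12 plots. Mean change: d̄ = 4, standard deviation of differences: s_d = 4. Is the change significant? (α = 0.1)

t = d̄/(s_d/√n) = 4/(4/√12) = 3.464. df = 11, critical t = ±1.796. Reject H₀.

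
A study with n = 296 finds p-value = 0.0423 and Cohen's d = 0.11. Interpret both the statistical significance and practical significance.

Statistically significant (p = 0.0423 < 0.05). Cohen's d = 0.11 indicates a very small effect size. Both statistical and practical significance should be considered.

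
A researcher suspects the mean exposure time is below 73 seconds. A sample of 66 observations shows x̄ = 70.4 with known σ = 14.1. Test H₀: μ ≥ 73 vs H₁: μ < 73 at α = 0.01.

z = -1.498. Critical value: -2.33. Fail to reject H₀.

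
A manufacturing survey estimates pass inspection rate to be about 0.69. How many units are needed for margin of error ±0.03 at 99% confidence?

n = z²p(1-p)/E² = 2.576²×0.69×0.31/0.03² = 1577.1 → n = 1578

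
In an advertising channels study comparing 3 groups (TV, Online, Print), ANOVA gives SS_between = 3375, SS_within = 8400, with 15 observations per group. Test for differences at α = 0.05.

df_between = 2, df_within = 42. F = MS_between/MS_within = 1687.5/200.0 = 8.438. F_crit ≈ 3.22. Reject H₀. At least one mean differs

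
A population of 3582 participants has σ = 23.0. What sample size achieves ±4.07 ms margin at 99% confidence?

Without FPC: n₀ = (2.576×23.0/4.07)² = 211.913. With FPC: n = n₀N/(n₀+N-1) = 200.1 → n = 201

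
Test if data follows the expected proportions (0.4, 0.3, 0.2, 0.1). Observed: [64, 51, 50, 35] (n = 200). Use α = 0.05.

Expected: [80.0, 60.0, 40.0, 20.0]. χ² = 18.3. df = 3, critical = 7.815. Reject H₀.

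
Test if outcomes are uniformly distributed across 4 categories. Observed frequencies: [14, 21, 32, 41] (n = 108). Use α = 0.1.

Expected = 27 each. χ² = Σ(O-E)²/E = 15.778. df = 3, critical value = 6.251. Reject H₀.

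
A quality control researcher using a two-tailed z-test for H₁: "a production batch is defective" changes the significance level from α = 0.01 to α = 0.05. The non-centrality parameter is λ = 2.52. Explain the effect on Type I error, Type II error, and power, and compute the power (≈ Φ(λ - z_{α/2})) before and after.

Increasing α from 0.01 to 0.05:
• Type I error rate increases (α is the Type I rate by definition).
• Critical value moves from z_{α/2} = 2.576 to 1.96, so power = Φ(λ - z_{α/2}) goes from Φ(2.52 - 2.576) = 0.478 to Φ(2.52 - 1.96) = 0.712.
• Type II error rate β = 1 - power therefore decreases (0.522 → 0.288).
Appropriate when false negatives are costly — here, shipping a defective batch — faulty products reach customers.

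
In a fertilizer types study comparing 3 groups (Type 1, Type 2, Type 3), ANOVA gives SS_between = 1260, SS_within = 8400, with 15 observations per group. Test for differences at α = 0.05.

df_between = 2, df_within = 42. F = MS_between/MS_within = 630.0/200.0 = 3.15. F_crit ≈ 3.22. Fail to reject H₀.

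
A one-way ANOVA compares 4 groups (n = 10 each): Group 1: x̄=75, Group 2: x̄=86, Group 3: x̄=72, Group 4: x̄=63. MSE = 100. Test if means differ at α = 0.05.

Grand mean = 74.0. SS_between = 2700.0, MS_between = 900.0. F = 9.0, F_crit ≈ 2.866. Reject H₀.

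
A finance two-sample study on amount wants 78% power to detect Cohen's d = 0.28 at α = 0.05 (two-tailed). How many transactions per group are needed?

z_{α/2} = 1.96, z_β = Φ⁻¹(0.78) = 0.772. For small effect (d = 0.28): n per group = 2(z_{α/2} + z_β)²/d² = 2(1.96 + 0.772)²/0.28² = 190.4 → 191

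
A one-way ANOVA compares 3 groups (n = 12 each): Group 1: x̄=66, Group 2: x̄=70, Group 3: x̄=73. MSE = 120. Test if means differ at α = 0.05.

Grand mean = 69.67. SS_between = 296.0, MS_between = 148.0. F = 1.233, F_crit ≈ 3.285. Fail to reject H₀.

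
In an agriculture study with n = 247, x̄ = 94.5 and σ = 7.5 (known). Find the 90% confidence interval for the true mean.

CI = x̄ ± z*(σ/√n) = 94.5 ± 1.645(7.5/√247) = 94.5 ± 0.79 = (93.71, 95.29)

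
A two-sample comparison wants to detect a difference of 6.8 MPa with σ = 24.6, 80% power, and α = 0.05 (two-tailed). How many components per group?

n per group = 2(z_α/2 + z_β)²σ²/d² = 2×(1.96 + 0.84)²×24.6²/6.8² = 205.2 → n = 206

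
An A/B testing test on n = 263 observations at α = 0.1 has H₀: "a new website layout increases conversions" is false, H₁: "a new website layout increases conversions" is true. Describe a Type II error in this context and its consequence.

Type II error: failing to reject H₀ when it is false — concluding that a new website layout increases conversions is not supported when in fact it is. Consequence: discarding a layout that would have improved conversions — lost revenue.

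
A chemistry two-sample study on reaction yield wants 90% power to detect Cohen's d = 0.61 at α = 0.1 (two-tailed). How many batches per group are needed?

z_{α/2} = 1.645, z_β = Φ⁻¹(0.9) = 1.282. For medium effect (d = 0.61): n per group = 2(z_{α/2} + z_β)²/d² = 2(1.645 + 1.282)²/0.61² = 46.05 → 47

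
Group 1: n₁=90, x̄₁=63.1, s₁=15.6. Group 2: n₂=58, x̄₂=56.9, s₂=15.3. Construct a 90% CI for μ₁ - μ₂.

Difference = 6.2. SE = √(15.6²/90 + 15.3²/58) = 2.596. CI = (1.93, 10.47)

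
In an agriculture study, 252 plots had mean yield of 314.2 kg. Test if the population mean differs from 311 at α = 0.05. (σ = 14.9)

z = (x̄ - μ₀)/(σ/√n) = (314.2 - 311)/(14.9/√252) = 3.409. Critical value: ±1.96. Since |3.409| > 1.96, Reject H₀.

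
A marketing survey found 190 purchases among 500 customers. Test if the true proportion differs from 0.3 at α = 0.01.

p̂ = 0.38, p₀ = 0.3. z = (p̂ - p₀)/√(p₀(1-p₀)/n) = 3.904. Critical: ±2.576. Reject H₀.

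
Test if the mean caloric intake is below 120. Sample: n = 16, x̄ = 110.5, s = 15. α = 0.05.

t = (110.5 - 120)/(15/√16) = -2.533, df = 15. Critical t = -1.753. Reject H₀.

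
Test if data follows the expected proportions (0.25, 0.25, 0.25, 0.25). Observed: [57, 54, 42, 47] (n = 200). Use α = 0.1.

Expected: [50.0, 50.0, 50.0, 50.0]. χ² = 2.76. df = 3, critical = 6.251. Fail to reject H₀.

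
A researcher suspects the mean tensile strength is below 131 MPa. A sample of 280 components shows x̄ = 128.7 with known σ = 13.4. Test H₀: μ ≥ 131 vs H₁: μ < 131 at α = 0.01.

z = -2.872. Critical value: -2.33. Reject H₀.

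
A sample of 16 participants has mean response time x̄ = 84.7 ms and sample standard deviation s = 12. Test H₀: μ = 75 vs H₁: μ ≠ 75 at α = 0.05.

t = (x̄ - μ₀)/(s/√n) = (84.7 - 75)/(12/√16) = 3.233. df = 15, critical t = ±2.131. Reject H₀.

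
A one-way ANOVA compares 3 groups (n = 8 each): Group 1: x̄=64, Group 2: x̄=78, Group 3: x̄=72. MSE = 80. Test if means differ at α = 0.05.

Grand mean = 71.33. SS_between = 789.33, MS_between = 394.67. F = 4.933, F_crit ≈ 3.467. Reject H₀.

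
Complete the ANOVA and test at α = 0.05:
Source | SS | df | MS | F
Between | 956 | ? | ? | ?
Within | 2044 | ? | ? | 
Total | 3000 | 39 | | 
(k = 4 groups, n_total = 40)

df_between = 3, df_within = 36. MS_between = 318.67, MS_within = 56.78. F = 5.613, F_crit ≈ 2.866. Reject H₀.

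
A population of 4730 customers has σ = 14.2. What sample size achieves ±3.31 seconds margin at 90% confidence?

Without FPC: n₀ = (1.645×14.2/3.31)² = 49.803. With FPC: n = n₀N/(n₀+N-1) = 49.3 → n = 50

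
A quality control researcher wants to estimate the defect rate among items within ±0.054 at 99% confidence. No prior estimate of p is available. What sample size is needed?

Conservative approach: use p = 0.5 (maximizes p(1-p) = 0.25). n = z²(0.25)/E² = 2.576²×0.25/0.054² = 568.9 → n = 569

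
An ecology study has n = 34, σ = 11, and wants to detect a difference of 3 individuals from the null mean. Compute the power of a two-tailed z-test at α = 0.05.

SE = σ/√n = 11/√34 = 1.886. Non-centrality λ = d/SE = 3/1.886 = 1.59. Power ≈ Φ(λ - z_{α/2}) = Φ(1.59 - 1.96) = Φ(-0.37) = 0.356.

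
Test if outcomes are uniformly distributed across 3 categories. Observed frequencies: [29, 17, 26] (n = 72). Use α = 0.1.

Expected = 24 each. χ² = Σ(O-E)²/E = 3.25. df = 2, critical value = 4.605. Fail to reject H₀.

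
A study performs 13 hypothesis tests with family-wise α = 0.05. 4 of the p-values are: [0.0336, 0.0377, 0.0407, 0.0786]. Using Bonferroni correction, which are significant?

Bonferroni α = 0.05/13 = 0.00385. None of the given p-values are significant.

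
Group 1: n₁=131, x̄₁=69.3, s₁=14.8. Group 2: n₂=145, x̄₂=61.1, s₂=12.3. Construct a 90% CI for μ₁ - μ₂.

Difference = 8.2. SE = √(14.8²/131 + 12.3²/145) = 1.648. CI = (5.49, 10.91)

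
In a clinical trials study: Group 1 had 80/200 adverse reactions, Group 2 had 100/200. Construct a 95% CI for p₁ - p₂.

p̂₁ = 0.4, p̂₂ = 0.5. Difference = -0.1. CI = (-0.197, -0.003)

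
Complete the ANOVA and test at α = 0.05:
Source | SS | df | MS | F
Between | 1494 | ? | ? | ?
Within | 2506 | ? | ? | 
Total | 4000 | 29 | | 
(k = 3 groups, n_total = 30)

df_between = 2, df_within = 27. MS_between = 747.0, MS_within = 92.81. F = 8.048, F_crit ≈ 3.354. Reject H₀.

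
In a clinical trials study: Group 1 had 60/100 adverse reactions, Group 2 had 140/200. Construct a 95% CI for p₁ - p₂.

p̂₁ = 0.6, p̂₂ = 0.7. Difference = -0.1. CI = (-0.215, 0.015)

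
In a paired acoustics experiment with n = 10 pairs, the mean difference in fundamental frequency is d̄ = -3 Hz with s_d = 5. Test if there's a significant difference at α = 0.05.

t = d̄/(s_d/√n) = -3/(5/√10) = -1.897. df = 9, critical t = ±2.262. Fail to reject H₀.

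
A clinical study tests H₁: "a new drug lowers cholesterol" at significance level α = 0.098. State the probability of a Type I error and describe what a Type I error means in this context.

P(Type I error) = α = 0.098. A Type I error is rejecting H₀ when H₀ is actually true (false positive) — here, concluding that a new drug lowers cholesterol when in fact this is not the case. Consequence: approving an ineffective drug — patients take a useless medication and may skip effective alternatives.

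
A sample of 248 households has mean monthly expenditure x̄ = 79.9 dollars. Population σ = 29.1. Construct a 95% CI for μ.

CI = x̄ ± z*(σ/√n) = 79.9 ± 1.96(29.1/√248) = 79.9 ± 3.62 = (76.28, 83.52)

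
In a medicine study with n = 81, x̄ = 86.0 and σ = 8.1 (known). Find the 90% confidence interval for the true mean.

CI = x̄ ± z*(σ/√n) = 86.0 ± 1.645(8.1/√81) = 86.0 ± 1.48 = (84.52, 87.48)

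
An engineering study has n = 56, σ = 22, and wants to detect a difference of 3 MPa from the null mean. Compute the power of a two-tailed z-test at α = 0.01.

SE = σ/√n = 22/√56 = 2.94. Non-centrality λ = d/SE = 3/2.94 = 1.02. Power ≈ Φ(λ - z_{α/2}) = Φ(1.02 - 2.576) = Φ(-1.556) = 0.06.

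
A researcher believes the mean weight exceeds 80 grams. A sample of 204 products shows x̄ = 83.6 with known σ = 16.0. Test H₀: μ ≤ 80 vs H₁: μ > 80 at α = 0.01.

z = 3.214. Critical value: 2.33. Reject H₀.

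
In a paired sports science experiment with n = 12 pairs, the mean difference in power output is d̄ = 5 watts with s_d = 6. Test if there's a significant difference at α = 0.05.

t = d̄/(s_d/√n) = 5/(6/√12) = 2.887. df = 11, critical t = ±2.201. Reject H₀.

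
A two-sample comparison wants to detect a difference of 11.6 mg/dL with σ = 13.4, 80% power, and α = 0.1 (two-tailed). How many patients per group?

n per group = 2(z_α/2 + z_β)²σ²/d² = 2×(1.645 + 0.84)²×13.4²/11.6² = 16.5 → n = 17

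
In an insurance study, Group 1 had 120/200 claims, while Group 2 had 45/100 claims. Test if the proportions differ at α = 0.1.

p̂₁ = 0.6, p̂₂ = 0.45, pooled p̂ = 0.55. z = 2.462. Critical: ±1.645. Reject H₀.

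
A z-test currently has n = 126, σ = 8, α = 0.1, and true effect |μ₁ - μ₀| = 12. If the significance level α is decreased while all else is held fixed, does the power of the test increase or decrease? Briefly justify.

Power decreases: a smaller α raises the critical value, so less of the H₁ sampling distribution falls in the rejection region.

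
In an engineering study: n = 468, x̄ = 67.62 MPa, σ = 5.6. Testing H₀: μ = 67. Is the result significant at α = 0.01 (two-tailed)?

z = (67.62 - 67)/(5.6/√468) = 2.395. Since |z| ≤ 2.576, not significant at α = 0.01.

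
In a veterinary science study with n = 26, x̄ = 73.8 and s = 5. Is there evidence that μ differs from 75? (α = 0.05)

t = (x̄ - μ₀)/(s/√n) = (73.8 - 75)/(5/√26) = -1.224. df = 25, critical t = ±2.06. Fail to reject H₀.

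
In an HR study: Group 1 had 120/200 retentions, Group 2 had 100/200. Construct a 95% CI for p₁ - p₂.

p̂₁ = 0.6, p̂₂ = 0.5. Difference = 0.1. CI = (0.003, 0.197)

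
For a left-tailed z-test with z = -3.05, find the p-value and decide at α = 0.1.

p = P(Z < -3.05) = Φ(-3.05) ≈ 0.0011. Since p < 0.1, reject H₀ (significant) at α = 0.1.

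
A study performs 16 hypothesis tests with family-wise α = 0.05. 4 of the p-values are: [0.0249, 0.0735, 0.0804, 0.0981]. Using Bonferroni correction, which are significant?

Bonferroni α = 0.05/16 = 0.00313. None of the given p-values are significant.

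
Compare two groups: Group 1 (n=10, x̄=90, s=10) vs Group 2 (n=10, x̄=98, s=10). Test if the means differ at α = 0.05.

Pooled sp = 10.0. t = -1.789, df = 18. Critical t = ±2.101. Fail to reject H₀.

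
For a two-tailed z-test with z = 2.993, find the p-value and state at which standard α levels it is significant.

p = 2·P(Z > |2.993|) = 2·(1 - Φ(2.993)) ≈ 0.0028. Significant at α = 0.1; Significant at α = 0.05; Significant at α = 0.01.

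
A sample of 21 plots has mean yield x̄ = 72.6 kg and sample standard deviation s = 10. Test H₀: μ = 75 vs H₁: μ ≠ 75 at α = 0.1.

t = (x̄ - μ₀)/(s/√n) = (72.6 - 75)/(10/√21) = -1.1. df = 20, critical t = ±1.725. Fail to reject H₀.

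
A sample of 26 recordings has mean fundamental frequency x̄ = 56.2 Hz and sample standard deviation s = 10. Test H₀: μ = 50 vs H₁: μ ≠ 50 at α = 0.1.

t = (x̄ - μ₀)/(s/√n) = (56.2 - 50)/(10/√26) = 3.161. df = 25, critical t = ±1.708. Reject H₀.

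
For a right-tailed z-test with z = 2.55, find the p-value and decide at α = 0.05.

p = P(Z > 2.55) = 1 - Φ(2.55) ≈ 0.0054. Since p < 0.05, reject H₀ (significant) at α = 0.05.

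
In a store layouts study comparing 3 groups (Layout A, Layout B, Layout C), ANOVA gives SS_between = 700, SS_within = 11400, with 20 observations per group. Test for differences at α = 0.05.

df_between = 2, df_within = 57. F = MS_between/MS_within = 350.0/200.0 = 1.75. F_crit ≈ 3.159. Fail to reject H₀.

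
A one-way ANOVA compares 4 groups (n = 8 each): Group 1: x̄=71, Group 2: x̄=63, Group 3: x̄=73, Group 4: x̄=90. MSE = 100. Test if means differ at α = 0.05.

Grand mean = 74.25. SS_between = 3094.0, MS_between = 1031.33. F = 10.313, F_crit ≈ 2.947. Reject H₀.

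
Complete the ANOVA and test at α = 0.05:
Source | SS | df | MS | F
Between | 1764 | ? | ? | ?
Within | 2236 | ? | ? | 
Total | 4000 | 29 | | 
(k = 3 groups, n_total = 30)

df_between = 2, df_within = 27. MS_between = 882.0, MS_within = 82.81. F = 10.65, F_crit ≈ 3.354. Reject H₀.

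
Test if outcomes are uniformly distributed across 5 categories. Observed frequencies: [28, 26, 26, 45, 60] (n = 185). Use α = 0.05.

Expected = 37 each. χ² = Σ(O-E)²/E = 24.757. df = 4, critical value = 9.488. Reject H₀.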